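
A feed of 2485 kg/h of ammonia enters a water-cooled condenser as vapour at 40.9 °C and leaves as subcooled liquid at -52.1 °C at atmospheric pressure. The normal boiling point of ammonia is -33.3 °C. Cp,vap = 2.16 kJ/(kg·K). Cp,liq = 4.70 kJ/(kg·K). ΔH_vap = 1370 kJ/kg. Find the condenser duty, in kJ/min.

Q_c = 67000 kJ/min

vapour 40.9→-33.3 °C: -160.27 kJ/kg
condensation at -33.3 °C: -1370 kJ/kg
liquid -33.3→-52.1 °C: -88.36 kJ/kg
Δh = -160.27 + -1370 + -88.36 = -1618.6 kJ/kg
Q = ṁ·Δh = 2485 kg/h × -1618.6 kJ/kg = -4.0223e+06 kJ/h
|Q| = 1117.3 kW = 67038 kJ/min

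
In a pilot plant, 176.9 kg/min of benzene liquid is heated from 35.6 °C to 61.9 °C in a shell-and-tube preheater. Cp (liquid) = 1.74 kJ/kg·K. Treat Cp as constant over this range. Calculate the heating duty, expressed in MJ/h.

Q = ṁ·Cp·ΔT = 176.9 × 1.74 × (61.9 − 35.6) = 8095.3 kJ/min
Converting: 8095.3 / 60 s = 134.92 kW
Heating duty = 485.72 MJ/h

Q = 486 MJ/h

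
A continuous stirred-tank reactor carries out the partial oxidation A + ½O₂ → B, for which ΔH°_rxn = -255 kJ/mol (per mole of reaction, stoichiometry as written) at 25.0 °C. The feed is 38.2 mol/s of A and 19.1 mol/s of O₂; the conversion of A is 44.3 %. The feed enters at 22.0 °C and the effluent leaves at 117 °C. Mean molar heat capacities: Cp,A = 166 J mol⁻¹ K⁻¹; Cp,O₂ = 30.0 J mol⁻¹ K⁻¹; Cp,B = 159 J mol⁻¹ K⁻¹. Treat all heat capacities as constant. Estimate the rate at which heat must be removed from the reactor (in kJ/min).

Extent of reaction ξ = 0.443 × 38.2 = 16.923 mol/s
Reaction term: ξ·ΔH°_rxn = 16.923 × -255 = -4315.3 kJ/s
Sensible, feed 22.0→25 °C: 20.743 kJ/s
Outlet flows (mol/s): A 21.277, O₂ 10.639, B 16.923
Sensible, products 25→117 °C: 601.86 kJ/s
Q = ΔH = -3692.7 kJ/s = -3692.7 kW
Heat removed = 221560 kJ/min

Q_out = 222000 kJ/min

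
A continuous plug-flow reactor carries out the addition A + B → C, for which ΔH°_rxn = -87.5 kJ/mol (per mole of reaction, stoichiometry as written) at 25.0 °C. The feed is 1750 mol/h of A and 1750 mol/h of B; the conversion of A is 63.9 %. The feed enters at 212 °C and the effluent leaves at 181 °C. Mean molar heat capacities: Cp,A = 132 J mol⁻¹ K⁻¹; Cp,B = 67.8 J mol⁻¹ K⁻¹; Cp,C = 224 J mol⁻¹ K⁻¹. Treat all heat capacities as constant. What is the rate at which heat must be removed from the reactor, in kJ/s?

Extent of reaction ξ = 0.639 × 1750 = 1118.2 mol/h
Reaction term: ξ·ΔH°_rxn = 1118.2 × -87.5 = -97847 kJ/h
Sensible, feed 212→25 °C: -65385 kJ/h
Outlet flows (mol/h): A 631.75, B 631.75, C 1118.2
Sensible, products 25→181 °C: 58767 kJ/h
Q = ΔH = -104460 kJ/h = -29.018 kW
Heat removed = 29.018 kJ/s

Q_out = 29.0 kJ/s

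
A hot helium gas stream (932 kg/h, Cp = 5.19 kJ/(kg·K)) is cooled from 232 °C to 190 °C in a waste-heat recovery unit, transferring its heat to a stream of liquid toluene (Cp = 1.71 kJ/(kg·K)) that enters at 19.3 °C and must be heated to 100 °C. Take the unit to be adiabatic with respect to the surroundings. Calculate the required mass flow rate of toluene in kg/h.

ṁ_c = 1470 kg/h

Heat released by hot stream: Q = 932 × 5.19 × (232 − 190) = 203160 kJ/h
Energy balance on cold side (adiabatic exchanger): Q = ṁ_c·Cp_c·(T_c,out − T_c,in)
ṁ_c = 203160 / [1.71 × (100 − 19.3)] = 1472.2 kg/h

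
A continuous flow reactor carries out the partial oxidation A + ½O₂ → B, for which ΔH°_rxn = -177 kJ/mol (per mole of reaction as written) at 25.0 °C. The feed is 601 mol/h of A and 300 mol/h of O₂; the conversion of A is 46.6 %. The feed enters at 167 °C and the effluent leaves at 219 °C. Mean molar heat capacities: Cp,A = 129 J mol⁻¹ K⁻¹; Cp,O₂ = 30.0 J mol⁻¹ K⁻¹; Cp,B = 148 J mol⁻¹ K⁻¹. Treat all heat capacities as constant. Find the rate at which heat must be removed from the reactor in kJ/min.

Extent of reaction ξ = 0.466 × 601 = 280.07 mol/h
Reaction term: ξ·ΔH°_rxn = 280.07 × -177 = -49572 kJ/h
Sensible, feed 167→25 °C: -12287 kJ/h
Outlet flows (mol/h): A 320.93, O₂ 159.97, B 280.07
Sensible, products 25→219 °C: 17004 kJ/h
Q = ΔH = -44855 kJ/h = -12.46 kW
Heat removed = 747.58 kJ/min

Q_out = 748 kJ/min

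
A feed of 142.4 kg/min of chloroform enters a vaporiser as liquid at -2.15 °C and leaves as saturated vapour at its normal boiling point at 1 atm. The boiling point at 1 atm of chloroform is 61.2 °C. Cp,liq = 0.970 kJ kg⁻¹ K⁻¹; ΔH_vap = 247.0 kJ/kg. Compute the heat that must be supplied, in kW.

liquid -2.15→61.2 °C: 61.45 kJ/kg
vaporisation at 61.2 °C: 247 kJ/kg
Δh = 61.45 + 247 = 308.45 kJ/kg
Q = ṁ·Δh = 142.4 kg/min × 308.45 kJ/kg = 43923 kJ/min
|Q| = 732.05 kW

Q = 732 kW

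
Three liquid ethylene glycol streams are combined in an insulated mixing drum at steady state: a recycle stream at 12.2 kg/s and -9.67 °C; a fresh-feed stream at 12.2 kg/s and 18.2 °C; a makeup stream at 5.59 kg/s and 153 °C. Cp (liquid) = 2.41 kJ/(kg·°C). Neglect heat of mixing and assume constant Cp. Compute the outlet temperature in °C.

T_out = 32.0 °C

Adiabatic, steady state ⇒ Σ ṁᵢCp,ᵢ(T_out − Tᵢ) = 0
T_out = Σ ṁᵢCp,ᵢTᵢ / Σ ṁᵢCp,ᵢ
      = 2312 / 72.276 = 31.989 °C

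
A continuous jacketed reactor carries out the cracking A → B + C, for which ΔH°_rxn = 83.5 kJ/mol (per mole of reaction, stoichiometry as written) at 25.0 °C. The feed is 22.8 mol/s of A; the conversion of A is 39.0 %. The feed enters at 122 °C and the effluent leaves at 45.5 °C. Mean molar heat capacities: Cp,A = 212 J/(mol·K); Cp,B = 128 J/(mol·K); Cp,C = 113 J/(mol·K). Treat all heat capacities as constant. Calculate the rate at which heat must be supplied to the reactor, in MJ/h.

Q_in = 1360 MJ/h

Extent of reaction ξ = 0.390 × 22.8 = 8.892 mol/s
Reaction term: ξ·ΔH°_rxn = 8.892 × 83.5 = 742.48 kJ/s
Sensible, feed 122→25 °C: -468.86 kJ/s
Outlet flows (mol/s): A 13.908, B 8.892, C 8.892
Sensible, products 25→45.5 °C: 104.38 kJ/s
Q = ΔH = 378 kJ/s = 378 kW
Heat supplied = 1360.8 MJ/h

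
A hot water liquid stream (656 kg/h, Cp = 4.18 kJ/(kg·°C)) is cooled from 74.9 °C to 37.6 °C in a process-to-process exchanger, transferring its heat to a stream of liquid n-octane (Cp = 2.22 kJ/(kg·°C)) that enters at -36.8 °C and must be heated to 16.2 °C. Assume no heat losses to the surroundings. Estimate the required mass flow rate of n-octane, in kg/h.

ṁ_c = 869 kg/h

Heat released by hot stream: Q = 656 × 4.18 × (74.9 − 37.6) = 102280 kJ/h
Energy balance on cold side (adiabatic exchanger): Q = ṁ_c·Cp_c·(T_c,out − T_c,in)
ṁ_c = 102280 / [2.22 × (16.2 − -36.8)] = 869.28 kg/h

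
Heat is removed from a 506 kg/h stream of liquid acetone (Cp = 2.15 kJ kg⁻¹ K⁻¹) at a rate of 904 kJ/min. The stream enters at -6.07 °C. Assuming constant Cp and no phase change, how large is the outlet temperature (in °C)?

T_out = -55.9 °C

Q = 904 kJ/min = 54240 kJ/h
ΔT = Q/(ṁ·Cp) = 54240/(506×2.15) = 49.858 K
T_out = -6.07 − 49.858 = -55.928 °C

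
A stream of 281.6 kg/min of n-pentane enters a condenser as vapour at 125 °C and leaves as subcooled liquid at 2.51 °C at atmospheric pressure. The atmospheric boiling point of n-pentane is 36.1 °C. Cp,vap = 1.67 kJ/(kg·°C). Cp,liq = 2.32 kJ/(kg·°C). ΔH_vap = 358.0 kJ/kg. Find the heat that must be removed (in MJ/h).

vapour 125→36.1 °C: -148.46 kJ/kg
condensation at 36.1 °C: -358 kJ/kg
liquid 36.1→2.51 °C: -77.929 kJ/kg
Δh = -148.46 + -358 + -77.929 = -584.39 kJ/kg
Q = ṁ·Δh = 281.6 kg/min × -584.39 kJ/kg = -164560 kJ/min
|Q| = 2742.7 kW = 9873.9 MJ/h

Q_c = 9870 MJ/h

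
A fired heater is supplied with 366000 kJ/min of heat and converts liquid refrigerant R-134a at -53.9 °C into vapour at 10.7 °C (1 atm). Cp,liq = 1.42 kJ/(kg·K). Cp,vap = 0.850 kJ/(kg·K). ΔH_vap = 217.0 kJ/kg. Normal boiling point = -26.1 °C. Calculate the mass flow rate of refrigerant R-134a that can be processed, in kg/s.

ṁ = 21.2 kg/s

Δh = 1.42×(-26.1−-53.9) + 217.0 + 0.850×(10.7−-26.1) = 287.76 kJ/kg
Q = 366000 kJ/min = 6100 kJ/s = 6100 kJ/s
ṁ = Q/Δh = 6100 / 287.76 = 21.199 kg/s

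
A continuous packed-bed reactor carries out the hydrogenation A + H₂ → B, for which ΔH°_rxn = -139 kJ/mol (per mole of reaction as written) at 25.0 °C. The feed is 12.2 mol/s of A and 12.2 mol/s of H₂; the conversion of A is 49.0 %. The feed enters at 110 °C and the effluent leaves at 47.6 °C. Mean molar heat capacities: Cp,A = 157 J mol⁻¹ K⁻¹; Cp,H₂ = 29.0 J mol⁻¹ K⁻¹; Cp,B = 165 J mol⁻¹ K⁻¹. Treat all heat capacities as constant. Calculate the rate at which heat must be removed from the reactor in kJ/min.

Q_out = 58500 kJ/min

Extent of reaction ξ = 0.490 × 12.2 = 5.978 mol/s
Reaction term: ξ·ΔH°_rxn = 5.978 × -139 = -830.94 kJ/s
Sensible, feed 110→25 °C: -192.88 kJ/s
Outlet flows (mol/s): A 6.222, H₂ 6.222, B 5.978
Sensible, products 25→47.6 °C: 48.447 kJ/s
Q = ΔH = -975.38 kJ/s = -975.38 kW
Heat removed = 58523 kJ/min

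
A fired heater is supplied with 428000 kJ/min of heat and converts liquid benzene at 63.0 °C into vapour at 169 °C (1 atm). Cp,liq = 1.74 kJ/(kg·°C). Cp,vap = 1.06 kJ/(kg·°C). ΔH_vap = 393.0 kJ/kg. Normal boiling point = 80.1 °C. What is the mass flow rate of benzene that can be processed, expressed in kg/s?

Δh = 1.74×(80.1−63.0) + 393.0 + 1.06×(169−80.1) = 516.99 kJ/kg
Q = 428000 kJ/min = 7133.3 kJ/s = 7133.3 kJ/s
ṁ = Q/Δh = 7133.3 / 516.99 = 13.798 kg/s

ṁ = 13.8 kg/s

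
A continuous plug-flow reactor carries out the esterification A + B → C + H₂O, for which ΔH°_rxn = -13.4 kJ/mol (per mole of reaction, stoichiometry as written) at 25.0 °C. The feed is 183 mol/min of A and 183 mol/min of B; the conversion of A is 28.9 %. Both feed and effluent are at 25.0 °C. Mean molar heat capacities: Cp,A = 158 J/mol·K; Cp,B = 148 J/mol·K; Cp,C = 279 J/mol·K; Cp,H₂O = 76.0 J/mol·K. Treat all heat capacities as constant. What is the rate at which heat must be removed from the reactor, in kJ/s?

Q_out = 11.8 kJ/s

Extent of reaction ξ = 0.289 × 183 = 52.887 mol/min
Reaction term: ξ·ΔH°_rxn = 52.887 × -13.4 = -708.69 kJ/min
Q = ΔH = -708.69 kJ/min = -11.811 kW
Heat removed = 11.811 kJ/s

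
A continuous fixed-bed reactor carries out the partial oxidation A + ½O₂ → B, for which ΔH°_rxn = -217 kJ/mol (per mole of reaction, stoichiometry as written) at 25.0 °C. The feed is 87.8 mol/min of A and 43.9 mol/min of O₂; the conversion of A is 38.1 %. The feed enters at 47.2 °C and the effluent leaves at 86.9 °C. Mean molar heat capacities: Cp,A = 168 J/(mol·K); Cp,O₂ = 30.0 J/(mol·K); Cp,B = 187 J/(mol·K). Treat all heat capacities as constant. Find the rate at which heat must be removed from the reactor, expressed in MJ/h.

Extent of reaction ξ = 0.381 × 87.8 = 33.452 mol/min
Reaction term: ξ·ΔH°_rxn = 33.452 × -217 = -7259 kJ/min
Sensible, feed 47.2→25 °C: -356.7 kJ/min
Outlet flows (mol/min): A 54.348, O₂ 27.174, B 33.452
Sensible, products 25→86.9 °C: 1002.9 kJ/min
Q = ΔH = -6612.9 kJ/min = -110.21 kW
Heat removed = 396.77 MJ/h

Q_out = 397 MJ/h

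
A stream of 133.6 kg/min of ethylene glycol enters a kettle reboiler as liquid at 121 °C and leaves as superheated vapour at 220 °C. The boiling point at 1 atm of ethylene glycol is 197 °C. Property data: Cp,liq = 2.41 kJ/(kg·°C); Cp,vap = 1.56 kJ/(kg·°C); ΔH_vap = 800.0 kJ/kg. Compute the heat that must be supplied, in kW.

liquid 121→197 °C: 183.16 kJ/kg
vaporisation at 197 °C: 800 kJ/kg
vapour 197→220 °C: 35.88 kJ/kg
Δh = 183.16 + 800 + 35.88 = 1019 kJ/kg
Q = ṁ·Δh = 133.6 kg/min × 1019 kJ/kg = 136140 kJ/min
|Q| = 2269.1 kW

Q = 2270 kW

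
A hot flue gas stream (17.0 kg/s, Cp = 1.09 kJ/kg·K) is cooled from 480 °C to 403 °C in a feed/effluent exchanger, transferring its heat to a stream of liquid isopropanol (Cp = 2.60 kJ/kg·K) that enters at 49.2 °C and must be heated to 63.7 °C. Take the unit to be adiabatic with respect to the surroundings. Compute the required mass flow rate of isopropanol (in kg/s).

Heat released by hot stream: Q = 17.0 × 1.09 × (480 − 403) = 1426.8 kJ/s
Energy balance on cold side (adiabatic exchanger): Q = ṁ_c·Cp_c·(T_c,out − T_c,in)
ṁ_c = 1426.8 / [2.60 × (63.7 − 49.2)] = 37.846 kg/s

ṁ_c = 37.8 kg/s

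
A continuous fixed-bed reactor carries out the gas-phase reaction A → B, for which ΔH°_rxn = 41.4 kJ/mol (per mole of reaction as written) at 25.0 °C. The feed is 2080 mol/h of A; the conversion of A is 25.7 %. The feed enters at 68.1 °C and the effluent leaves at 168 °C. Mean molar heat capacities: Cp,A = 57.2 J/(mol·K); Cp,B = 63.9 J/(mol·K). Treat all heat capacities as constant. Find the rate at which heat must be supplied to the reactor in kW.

Extent of reaction ξ = 0.257 × 2080 = 534.56 mol/h
Reaction term: ξ·ΔH°_rxn = 534.56 × 41.4 = 22131 kJ/h
Sensible, feed 68.1→25 °C: -5127.9 kJ/h
Outlet flows (mol/h): A 1545.4, B 534.56
Sensible, products 25→168 °C: 17526 kJ/h
Q = ΔH = 34529 kJ/h = 9.5913 kW
Heat supplied = 9.5913 kW

Q_in = 9.59 kW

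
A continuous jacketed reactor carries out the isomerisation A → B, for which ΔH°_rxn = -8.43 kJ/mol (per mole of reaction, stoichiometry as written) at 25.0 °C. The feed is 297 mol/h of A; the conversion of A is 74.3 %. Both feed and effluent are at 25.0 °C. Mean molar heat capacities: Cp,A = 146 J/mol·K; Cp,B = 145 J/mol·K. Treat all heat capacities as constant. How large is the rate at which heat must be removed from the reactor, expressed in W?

Q_out = 517 W

Extent of reaction ξ = 0.743 × 297 = 220.67 mol/h
Reaction term: ξ·ΔH°_rxn = 220.67 × -8.43 = -1860.3 kJ/h
Q = ΔH = -1860.3 kJ/h = -0.51674 kW
Heat removed = 516.74 W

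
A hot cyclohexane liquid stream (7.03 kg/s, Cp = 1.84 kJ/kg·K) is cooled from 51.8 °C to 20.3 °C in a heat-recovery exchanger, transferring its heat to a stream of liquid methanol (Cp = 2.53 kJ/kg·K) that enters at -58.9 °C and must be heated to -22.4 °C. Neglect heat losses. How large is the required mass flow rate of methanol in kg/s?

ṁ_c = 4.41 kg/s

Heat released by hot stream: Q = 7.03 × 1.84 × (51.8 − 20.3) = 407.46 kJ/s
Energy balance on cold side (adiabatic exchanger): Q = ṁ_c·Cp_c·(T_c,out − T_c,in)
ṁ_c = 407.46 / [2.53 × (-22.4 − -58.9)] = 4.4124 kg/s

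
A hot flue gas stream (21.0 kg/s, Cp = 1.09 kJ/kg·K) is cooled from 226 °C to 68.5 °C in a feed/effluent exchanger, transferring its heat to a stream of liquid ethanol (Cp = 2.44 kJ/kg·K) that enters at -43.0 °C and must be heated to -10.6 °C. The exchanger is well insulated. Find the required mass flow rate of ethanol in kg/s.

ṁ_c = 45.6 kg/s

Heat released by hot stream: Q = 21.0 × 1.09 × (226 − 68.5) = 3605.2 kJ/s
Energy balance on cold side (adiabatic exchanger): Q = ṁ_c·Cp_c·(T_c,out − T_c,in)
ṁ_c = 3605.2 / [2.44 × (-10.6 − -43.0)] = 45.603 kg/s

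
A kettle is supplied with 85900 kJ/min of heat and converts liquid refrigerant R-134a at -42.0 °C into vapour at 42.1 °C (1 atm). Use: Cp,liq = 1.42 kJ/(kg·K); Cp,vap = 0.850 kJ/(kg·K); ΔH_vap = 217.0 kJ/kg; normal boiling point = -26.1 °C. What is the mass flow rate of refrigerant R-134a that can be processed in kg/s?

ṁ = 4.81 kg/s

Δh = 1.42×(-26.1−-42.0) + 217.0 + 0.850×(42.1−-26.1) = 297.55 kJ/kg
Q = 85900 kJ/min = 1431.7 kJ/s = 1431.7 kJ/s
ṁ = Q/Δh = 1431.7 / 297.55 = 4.8115 kg/s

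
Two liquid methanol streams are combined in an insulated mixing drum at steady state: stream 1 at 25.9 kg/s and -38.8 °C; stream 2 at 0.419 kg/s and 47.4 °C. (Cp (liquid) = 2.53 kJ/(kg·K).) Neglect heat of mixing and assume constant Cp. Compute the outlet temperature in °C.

T_out = -37.4 °C

Adiabatic, steady state ⇒ Σ ṁᵢCp,ᵢ(T_out − Tᵢ) = 0
T_out = Σ ṁᵢCp,ᵢTᵢ / Σ ṁᵢCp,ᵢ
      = -2492.2 / 66.587 = -37.428 °C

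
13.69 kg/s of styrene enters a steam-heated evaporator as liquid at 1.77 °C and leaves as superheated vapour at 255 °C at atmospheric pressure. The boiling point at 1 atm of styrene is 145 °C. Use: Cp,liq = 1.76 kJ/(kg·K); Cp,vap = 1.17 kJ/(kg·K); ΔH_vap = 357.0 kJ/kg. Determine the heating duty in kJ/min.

liquid 1.77→145 °C: 252.08 kJ/kg
vaporisation at 145 °C: 357 kJ/kg
vapour 145→255 °C: 128.7 kJ/kg
Δh = 252.08 + 357 + 128.7 = 737.78 kJ/kg
Q = ṁ·Δh = 13.69 kg/s × 737.78 kJ/kg = 10100 kJ/s
|Q| = 10100 kW = 606020 kJ/min

Q = 606000 kJ/min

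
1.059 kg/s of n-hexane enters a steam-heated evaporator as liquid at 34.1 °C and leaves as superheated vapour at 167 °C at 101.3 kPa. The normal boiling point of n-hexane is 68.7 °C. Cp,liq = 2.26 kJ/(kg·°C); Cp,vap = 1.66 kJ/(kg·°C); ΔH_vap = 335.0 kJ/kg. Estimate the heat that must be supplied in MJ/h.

Q = 2200 MJ/h

liquid 34.1→68.7 °C: 78.196 kJ/kg
vaporisation at 68.7 °C: 335 kJ/kg
vapour 68.7→167 °C: 163.18 kJ/kg
Δh = 78.196 + 335 + 163.18 = 576.37 kJ/kg
Q = ṁ·Δh = 1.059 kg/s × 576.37 kJ/kg = 610.38 kJ/s
|Q| = 610.38 kW = 2197.4 MJ/h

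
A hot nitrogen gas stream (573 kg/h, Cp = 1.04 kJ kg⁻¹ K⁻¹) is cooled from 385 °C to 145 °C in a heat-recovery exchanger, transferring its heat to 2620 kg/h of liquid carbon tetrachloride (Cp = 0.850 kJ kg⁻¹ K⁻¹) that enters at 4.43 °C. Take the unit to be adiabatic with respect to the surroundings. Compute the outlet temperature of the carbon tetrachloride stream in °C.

T_c,out = 68.7 °C

Heat released by hot stream: Q = 573 × 1.04 × (385 − 145) = 143020 kJ/h
Energy balance on cold side (adiabatic exchanger): Q = ṁ_c·Cp_c·(T_c,out − T_c,in)
T_c,out = 4.43 + 143020/(2620 × 0.850) = 68.651 °C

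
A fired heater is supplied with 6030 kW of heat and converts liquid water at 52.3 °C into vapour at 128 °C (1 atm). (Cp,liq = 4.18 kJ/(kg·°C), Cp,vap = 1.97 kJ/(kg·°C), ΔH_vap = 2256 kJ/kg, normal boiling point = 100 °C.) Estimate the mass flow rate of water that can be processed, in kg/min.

ṁ = 144 kg/min

Δh = 4.18×(100−52.3) + 2256 + 1.97×(128−100) = 2510.5 kJ/kg
Q = 6030 kW = 6030 kJ/s = 361800 kJ/min
ṁ = Q/Δh = 361800 / 2510.5 = 144.11 kg/min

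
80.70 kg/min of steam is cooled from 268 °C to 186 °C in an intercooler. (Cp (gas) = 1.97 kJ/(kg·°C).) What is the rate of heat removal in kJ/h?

Q = ṁ·Cp·ΔT = 80.70 × 1.97 × (186 − 268) = -13036 kJ/min
Converting: 13036 / 60 s = 217.27 kW
Cooling duty = 782180 kJ/h

Q_c = 782000 kJ/h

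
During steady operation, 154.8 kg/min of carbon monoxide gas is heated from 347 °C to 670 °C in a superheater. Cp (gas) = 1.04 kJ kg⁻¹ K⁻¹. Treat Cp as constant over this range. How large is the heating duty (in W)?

Q = 867000 W

Q = ṁ·Cp·ΔT = 154.8 × 1.04 × (670 − 347) = 52000 kJ/min
Converting: 52000 / 60 s = 866.67 kW
Heating duty = 866670 W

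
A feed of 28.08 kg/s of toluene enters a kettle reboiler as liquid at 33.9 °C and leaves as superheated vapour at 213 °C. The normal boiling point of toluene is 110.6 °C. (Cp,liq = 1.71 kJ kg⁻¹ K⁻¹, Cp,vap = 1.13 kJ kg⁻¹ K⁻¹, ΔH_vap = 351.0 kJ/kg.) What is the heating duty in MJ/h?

liquid 33.9→110.6 °C: 131.16 kJ/kg
vaporisation at 110.6 °C: 351 kJ/kg
vapour 110.6→213 °C: 115.71 kJ/kg
Δh = 131.16 + 351 + 115.71 = 597.87 kJ/kg
Q = ṁ·Δh = 28.08 kg/s × 597.87 kJ/kg = 16788 kJ/s
|Q| = 16788 kW = 60437 MJ/h

Q = 60400 MJ/h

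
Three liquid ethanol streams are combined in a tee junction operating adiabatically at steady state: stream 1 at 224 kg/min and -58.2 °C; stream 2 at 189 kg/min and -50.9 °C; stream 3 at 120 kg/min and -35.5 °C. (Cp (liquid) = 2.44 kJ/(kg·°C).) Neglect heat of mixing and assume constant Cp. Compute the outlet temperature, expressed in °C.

Adiabatic, steady state ⇒ Σ ṁᵢCp,ᵢ(T_out − Tᵢ) = 0
T_out = Σ ṁᵢCp,ᵢTᵢ / Σ ṁᵢCp,ᵢ
      = -65677 / 1300.5 = -50.501 °C

T_out = -50.5 °C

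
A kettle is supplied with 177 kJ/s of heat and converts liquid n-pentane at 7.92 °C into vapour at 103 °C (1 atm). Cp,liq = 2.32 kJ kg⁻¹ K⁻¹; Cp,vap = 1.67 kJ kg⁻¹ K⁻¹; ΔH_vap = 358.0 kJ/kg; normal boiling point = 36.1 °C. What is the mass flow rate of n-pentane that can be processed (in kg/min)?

ṁ = 19.8 kg/min

Δh = 2.32×(36.1−7.92) + 358.0 + 1.67×(103−36.1) = 535.1 kJ/kg
Q = 177 kJ/s = 177 kJ/s = 10620 kJ/min
ṁ = Q/Δh = 10620 / 535.1 = 19.847 kg/min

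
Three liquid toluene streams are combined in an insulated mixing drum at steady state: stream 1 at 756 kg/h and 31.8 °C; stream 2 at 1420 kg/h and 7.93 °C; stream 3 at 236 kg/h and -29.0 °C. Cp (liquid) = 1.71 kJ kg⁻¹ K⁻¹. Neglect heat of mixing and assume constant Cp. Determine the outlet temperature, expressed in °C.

Adiabatic, steady state ⇒ Σ ṁᵢCp,ᵢ(T_out − Tᵢ) = 0
Σ ṁᵢCp,ᵢTᵢ = 756×1.71×31.8 + 1420×1.71×7.93 + 236×1.71×-29.0 = 48662
Σ ṁᵢCp,ᵢ = 756×1.71 + 1420×1.71 + 236×1.71 = 4124.5
T_out = 48662 / 4124.5 = 11.798 °C

T_out = 11.8 °C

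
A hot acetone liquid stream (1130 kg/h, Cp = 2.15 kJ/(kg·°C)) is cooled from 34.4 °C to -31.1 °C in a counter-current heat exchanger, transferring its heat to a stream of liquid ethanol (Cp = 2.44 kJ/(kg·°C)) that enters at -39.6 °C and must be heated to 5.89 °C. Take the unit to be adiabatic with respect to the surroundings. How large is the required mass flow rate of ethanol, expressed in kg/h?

Heat released by hot stream: Q = 1130 × 2.15 × (34.4 − -31.1) = 159130 kJ/h
Energy balance on cold side (adiabatic exchanger): Q = ṁ_c·Cp_c·(T_c,out − T_c,in)
ṁ_c = 159130 / [2.44 × (5.89 − -39.6)] = 1433.7 kg/h

ṁ_c = 1430 kg/h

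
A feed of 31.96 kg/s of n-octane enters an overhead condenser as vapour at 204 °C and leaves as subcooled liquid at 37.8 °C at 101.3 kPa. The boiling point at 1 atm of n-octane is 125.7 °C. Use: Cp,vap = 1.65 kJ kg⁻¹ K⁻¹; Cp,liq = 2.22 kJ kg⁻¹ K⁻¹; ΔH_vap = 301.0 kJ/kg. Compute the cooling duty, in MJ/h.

Q_c = 71900 MJ/h

vapour 204→125.7 °C: -129.19 kJ/kg
condensation at 125.7 °C: -301 kJ/kg
liquid 125.7→37.8 °C: -195.14 kJ/kg
Δh = -129.19 + -301 + -195.14 = -625.33 kJ/kg
Q = ṁ·Δh = 31.96 kg/s × -625.33 kJ/kg = -19986 kJ/s
|Q| = 19986 kW = 71948 MJ/h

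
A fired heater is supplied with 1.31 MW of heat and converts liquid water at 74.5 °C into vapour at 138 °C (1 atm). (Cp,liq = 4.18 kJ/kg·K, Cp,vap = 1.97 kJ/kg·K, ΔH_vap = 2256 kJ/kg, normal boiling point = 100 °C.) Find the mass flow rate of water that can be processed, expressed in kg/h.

ṁ = 1930 kg/h

Δh = 4.18×(100−74.5) + 2256 + 1.97×(138−100) = 2437.5 kJ/kg
Q = 1.31 MW = 1310 kJ/s = 4.716e+06 kJ/h
ṁ = Q/Δh = 4.716e+06 / 2437.5 = 1934.8 kg/h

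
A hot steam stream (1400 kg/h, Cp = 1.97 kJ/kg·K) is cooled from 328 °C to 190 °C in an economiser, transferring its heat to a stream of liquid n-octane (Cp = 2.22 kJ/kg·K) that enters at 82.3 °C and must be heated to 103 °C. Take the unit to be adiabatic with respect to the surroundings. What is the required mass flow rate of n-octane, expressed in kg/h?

ṁ_c = 8280 kg/h

Heat released by hot stream: Q = 1400 × 1.97 × (328 − 190) = 380600 kJ/h
Energy balance on cold side (adiabatic exchanger): Q = ṁ_c·Cp_c·(T_c,out − T_c,in)
ṁ_c = 380600 / [2.22 × (103 − 82.3)] = 8282.3 kg/h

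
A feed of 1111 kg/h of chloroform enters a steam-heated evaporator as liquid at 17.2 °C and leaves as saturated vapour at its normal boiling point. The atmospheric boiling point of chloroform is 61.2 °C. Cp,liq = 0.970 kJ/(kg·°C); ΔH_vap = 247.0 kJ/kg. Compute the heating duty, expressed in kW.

Q = 89.4 kW

liquid 17.2→61.2 °C: 42.68 kJ/kg
vaporisation at 61.2 °C: 247 kJ/kg
Δh = 42.68 + 247 = 289.68 kJ/kg
Q = ṁ·Δh = 1111 kg/h × 289.68 kJ/kg = 321830 kJ/h
|Q| = 89.398 kW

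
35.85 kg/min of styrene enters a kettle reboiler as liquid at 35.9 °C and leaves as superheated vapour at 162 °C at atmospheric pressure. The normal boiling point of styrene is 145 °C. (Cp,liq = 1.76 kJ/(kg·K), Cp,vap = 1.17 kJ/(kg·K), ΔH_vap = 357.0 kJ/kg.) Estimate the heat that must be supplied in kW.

liquid 35.9→145 °C: 192.02 kJ/kg
vaporisation at 145 °C: 357 kJ/kg
vapour 145→162 °C: 19.89 kJ/kg
Δh = 192.02 + 357 + 19.89 = 568.91 kJ/kg
Q = ṁ·Δh = 35.85 kg/min × 568.91 kJ/kg = 20395 kJ/min
|Q| = 339.92 kW

Q = 340 kW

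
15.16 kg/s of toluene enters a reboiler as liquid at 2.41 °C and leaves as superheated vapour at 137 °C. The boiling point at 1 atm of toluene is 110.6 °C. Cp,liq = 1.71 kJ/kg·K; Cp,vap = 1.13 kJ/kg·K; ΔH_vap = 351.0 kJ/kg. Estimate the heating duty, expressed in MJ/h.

liquid 2.41→110.6 °C: 185 kJ/kg
vaporisation at 110.6 °C: 351 kJ/kg
vapour 110.6→137 °C: 29.832 kJ/kg
Δh = 185 + 351 + 29.832 = 565.84 kJ/kg
Q = ṁ·Δh = 15.16 kg/s × 565.84 kJ/kg = 8578.1 kJ/s
|Q| = 8578.1 kW = 30881 MJ/h

Q = 30900 MJ/h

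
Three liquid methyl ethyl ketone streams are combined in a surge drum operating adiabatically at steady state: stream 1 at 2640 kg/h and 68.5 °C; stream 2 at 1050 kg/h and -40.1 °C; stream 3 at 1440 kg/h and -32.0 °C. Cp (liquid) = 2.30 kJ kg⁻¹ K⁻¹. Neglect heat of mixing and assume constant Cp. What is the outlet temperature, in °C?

Adiabatic, steady state ⇒ Σ ṁᵢCp,ᵢ(T_out − Tᵢ) = 0
T_out = Σ ṁᵢCp,ᵢTᵢ / Σ ṁᵢCp,ᵢ
      = 213110 / 11799 = 18.061 °C

T_out = 18.1 °C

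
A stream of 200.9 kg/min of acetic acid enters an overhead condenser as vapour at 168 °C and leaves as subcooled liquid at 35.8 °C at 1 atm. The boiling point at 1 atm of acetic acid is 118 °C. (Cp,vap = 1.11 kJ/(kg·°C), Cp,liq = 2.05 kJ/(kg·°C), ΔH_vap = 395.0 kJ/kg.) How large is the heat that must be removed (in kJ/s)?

Q_c = 2070 kJ/s

vapour 168→118 °C: -55.5 kJ/kg
condensation at 118 °C: -395 kJ/kg
liquid 118→35.8 °C: -168.51 kJ/kg
Δh = -55.5 + -395 + -168.51 = -619.01 kJ/kg
Q = ṁ·Δh = 200.9 kg/min × -619.01 kJ/kg = -124360 kJ/min
|Q| = 2072.7 kW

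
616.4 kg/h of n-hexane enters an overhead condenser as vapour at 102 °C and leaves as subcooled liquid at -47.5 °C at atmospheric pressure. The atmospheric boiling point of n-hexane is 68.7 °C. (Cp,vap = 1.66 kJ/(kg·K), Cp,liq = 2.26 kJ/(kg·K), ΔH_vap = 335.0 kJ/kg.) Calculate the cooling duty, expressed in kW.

vapour 102→68.7 °C: -55.278 kJ/kg
condensation at 68.7 °C: -335 kJ/kg
liquid 68.7→-47.5 °C: -262.61 kJ/kg
Δh = -55.278 + -335 + -262.61 = -652.89 kJ/kg
Q = ṁ·Δh = 616.4 kg/h × -652.89 kJ/kg = -402440 kJ/h
|Q| = 111.79 kW

Q_c = 112 kW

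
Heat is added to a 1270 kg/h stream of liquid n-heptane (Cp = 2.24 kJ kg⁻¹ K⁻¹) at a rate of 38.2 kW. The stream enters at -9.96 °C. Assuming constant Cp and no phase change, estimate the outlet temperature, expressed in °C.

Q = 38.2 kW = 137520 kJ/h
ΔT = Q/(ṁ·Cp) = 137520/(1270×2.24) = 48.341 K
T_out = -9.96 + 48.341 = 38.381 °C

T_out = 38.4 °C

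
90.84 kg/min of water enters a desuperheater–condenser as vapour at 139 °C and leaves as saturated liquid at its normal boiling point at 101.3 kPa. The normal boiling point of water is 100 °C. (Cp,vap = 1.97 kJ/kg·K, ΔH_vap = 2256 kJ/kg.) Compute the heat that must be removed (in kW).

vapour 139→100 °C: -76.83 kJ/kg
condensation at 100 °C: -2256 kJ/kg
Δh = -76.83 + -2256 = -2332.8 kJ/kg
Q = ṁ·Δh = 90.84 kg/min × -2332.8 kJ/kg = -211910 kJ/min
|Q| = 3531.9 kW

Q_c = 3530 kW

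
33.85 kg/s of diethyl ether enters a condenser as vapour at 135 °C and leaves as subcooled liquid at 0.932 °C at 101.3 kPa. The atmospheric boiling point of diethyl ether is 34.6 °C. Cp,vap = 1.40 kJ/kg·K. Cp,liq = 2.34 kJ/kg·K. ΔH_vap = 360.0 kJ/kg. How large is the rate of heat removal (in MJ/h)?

Q_c = 70600 MJ/h

vapour 135→34.6 °C: -140.56 kJ/kg
condensation at 34.6 °C: -360 kJ/kg
liquid 34.6→0.932 °C: -78.783 kJ/kg
Δh = -140.56 + -360 + -78.783 = -579.34 kJ/kg
Q = ṁ·Δh = 33.85 kg/s × -579.34 kJ/kg = -19611 kJ/s
|Q| = 19611 kW = 70599 MJ/h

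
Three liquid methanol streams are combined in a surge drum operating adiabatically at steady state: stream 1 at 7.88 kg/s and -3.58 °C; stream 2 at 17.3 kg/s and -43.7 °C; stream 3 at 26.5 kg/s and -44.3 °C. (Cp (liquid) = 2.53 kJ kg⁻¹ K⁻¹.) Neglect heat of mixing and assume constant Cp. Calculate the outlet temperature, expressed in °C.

Energy balance with Q = 0: Σ ṁᵢCp,ᵢ(T_out − Tᵢ) = 0
T_out = Σ ṁᵢCp,ᵢTᵢ / Σ ṁᵢCp,ᵢ
      = -4954.2 / 130.75 = -37.89 °C

T_out = -37.9 °C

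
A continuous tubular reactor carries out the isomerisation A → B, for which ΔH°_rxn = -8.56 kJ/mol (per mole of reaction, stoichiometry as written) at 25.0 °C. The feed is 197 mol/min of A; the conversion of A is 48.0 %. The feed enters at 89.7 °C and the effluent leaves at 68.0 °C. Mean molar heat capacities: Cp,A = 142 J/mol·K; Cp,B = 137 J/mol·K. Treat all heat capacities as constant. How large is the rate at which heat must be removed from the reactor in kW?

Q_out = 23.9 kW

Extent of reaction ξ = 0.480 × 197 = 94.56 mol/min
Reaction term: ξ·ΔH°_rxn = 94.56 × -8.56 = -809.43 kJ/min
Sensible, feed 89.7→25 °C: -1809.9 kJ/min
Outlet flows (mol/min): A 102.44, B 94.56
Sensible, products 25→68.0 °C: 1182.6 kJ/min
Q = ΔH = -1436.8 kJ/min = -23.947 kW
Heat removed = 23.947 kW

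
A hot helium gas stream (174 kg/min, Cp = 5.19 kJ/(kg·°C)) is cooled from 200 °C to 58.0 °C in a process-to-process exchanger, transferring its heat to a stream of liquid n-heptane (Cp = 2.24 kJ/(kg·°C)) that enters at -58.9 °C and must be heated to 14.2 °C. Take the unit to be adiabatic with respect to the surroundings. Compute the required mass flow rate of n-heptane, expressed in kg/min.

Heat released by hot stream: Q = 174 × 5.19 × (200 − 58.0) = 128230 kJ/min
Energy balance on cold side (adiabatic exchanger): Q = ṁ_c·Cp_c·(T_c,out − T_c,in)
ṁ_c = 128230 / [2.24 × (14.2 − -58.9)] = 783.14 kg/min

ṁ_c = 783 kg/min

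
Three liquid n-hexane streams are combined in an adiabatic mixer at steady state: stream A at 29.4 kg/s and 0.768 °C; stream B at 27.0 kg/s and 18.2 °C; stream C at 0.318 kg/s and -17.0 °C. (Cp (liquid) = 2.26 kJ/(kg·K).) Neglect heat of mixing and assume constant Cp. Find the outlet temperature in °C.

T_out = 8.97 °C

No heat crosses the boundary, so H_out = H_in.
T_out = Σ ṁᵢCp,ᵢTᵢ / Σ ṁᵢCp,ᵢ
      = 1149.4 / 128.18 = 8.9667 °C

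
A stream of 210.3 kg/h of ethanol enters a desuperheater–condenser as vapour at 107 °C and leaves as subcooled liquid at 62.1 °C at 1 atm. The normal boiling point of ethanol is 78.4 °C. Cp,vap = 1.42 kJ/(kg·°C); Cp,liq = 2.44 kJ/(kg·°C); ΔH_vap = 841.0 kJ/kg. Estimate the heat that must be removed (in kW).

vapour 107→78.4 °C: -40.612 kJ/kg
condensation at 78.4 °C: -841 kJ/kg
liquid 78.4→62.1 °C: -39.772 kJ/kg
Δh = -40.612 + -841 + -39.772 = -921.38 kJ/kg
Q = ṁ·Δh = 210.3 kg/h × -921.38 kJ/kg = -193770 kJ/h
|Q| = 53.824 kW

Q_c = 53.8 kW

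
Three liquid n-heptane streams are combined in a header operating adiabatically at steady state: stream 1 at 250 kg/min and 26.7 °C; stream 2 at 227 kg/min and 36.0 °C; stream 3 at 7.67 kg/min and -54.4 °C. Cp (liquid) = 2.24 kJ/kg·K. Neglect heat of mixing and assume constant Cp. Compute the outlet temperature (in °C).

Energy balance with Q = 0: Σ ṁᵢCp,ᵢ(T_out − Tᵢ) = 0
Σ ṁᵢCp,ᵢTᵢ = 250×2.24×26.7 + 227×2.24×36.0 + 7.67×2.24×-54.4 = 32323
Σ ṁᵢCp,ᵢ = 250×2.24 + 227×2.24 + 7.67×2.24 = 1085.7
T_out = 32323 / 1085.7 = 29.772 °C

T_out = 29.8 °C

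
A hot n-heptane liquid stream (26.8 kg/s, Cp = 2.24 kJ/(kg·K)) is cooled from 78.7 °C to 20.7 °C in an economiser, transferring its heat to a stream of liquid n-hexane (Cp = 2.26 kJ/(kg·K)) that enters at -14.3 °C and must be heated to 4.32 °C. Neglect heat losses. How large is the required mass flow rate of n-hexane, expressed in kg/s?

ṁ_c = 82.7 kg/s

Heat released by hot stream: Q = 26.8 × 2.24 × (78.7 − 20.7) = 3481.9 kJ/s
Energy balance on cold side (adiabatic exchanger): Q = ṁ_c·Cp_c·(T_c,out − T_c,in)
ṁ_c = 3481.9 / [2.26 × (4.32 − -14.3)] = 82.741 kg/s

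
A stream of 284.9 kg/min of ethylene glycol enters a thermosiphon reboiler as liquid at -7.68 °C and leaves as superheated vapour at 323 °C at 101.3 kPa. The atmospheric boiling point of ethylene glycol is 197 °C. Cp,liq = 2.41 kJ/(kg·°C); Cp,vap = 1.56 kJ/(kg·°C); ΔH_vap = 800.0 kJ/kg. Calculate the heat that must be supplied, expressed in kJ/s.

liquid -7.68→197 °C: 493.28 kJ/kg
vaporisation at 197 °C: 800 kJ/kg
vapour 197→323 °C: 196.56 kJ/kg
Δh = 493.28 + 800 + 196.56 = 1489.8 kJ/kg
Q = ṁ·Δh = 284.9 kg/min × 1489.8 kJ/kg = 424460 kJ/min
|Q| = 7074.3 kW

Q = 7070 kJ/s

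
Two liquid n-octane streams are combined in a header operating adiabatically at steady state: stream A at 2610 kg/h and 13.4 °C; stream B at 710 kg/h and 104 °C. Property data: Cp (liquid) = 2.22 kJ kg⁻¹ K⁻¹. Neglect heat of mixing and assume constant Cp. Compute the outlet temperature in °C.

No heat crosses the boundary, so H_out = H_in.
T_out = Σ ṁᵢCp,ᵢTᵢ / Σ ṁᵢCp,ᵢ
      = 241570 / 7370.4 = 32.775 °C

T_out = 32.8 °C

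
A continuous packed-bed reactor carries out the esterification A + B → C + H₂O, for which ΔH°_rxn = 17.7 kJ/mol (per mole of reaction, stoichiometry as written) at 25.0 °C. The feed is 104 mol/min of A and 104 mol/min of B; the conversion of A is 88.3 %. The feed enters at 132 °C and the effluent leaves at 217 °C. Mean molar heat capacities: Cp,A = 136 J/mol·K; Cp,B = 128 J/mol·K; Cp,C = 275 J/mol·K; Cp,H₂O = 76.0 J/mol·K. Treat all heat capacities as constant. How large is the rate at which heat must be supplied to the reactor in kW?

Extent of reaction ξ = 0.883 × 104 = 91.832 mol/min
Reaction term: ξ·ΔH°_rxn = 91.832 × 17.7 = 1625.4 kJ/min
Sensible, feed 132→25 °C: -2937.8 kJ/min
Outlet flows (mol/min): A 12.168, B 12.168, C 91.832, H₂O 91.832
Sensible, products 25→217 °C: 6805.5 kJ/min
Q = ΔH = 5493.1 kJ/min = 91.552 kW
Heat supplied = 91.552 kW

Q_in = 91.6 kW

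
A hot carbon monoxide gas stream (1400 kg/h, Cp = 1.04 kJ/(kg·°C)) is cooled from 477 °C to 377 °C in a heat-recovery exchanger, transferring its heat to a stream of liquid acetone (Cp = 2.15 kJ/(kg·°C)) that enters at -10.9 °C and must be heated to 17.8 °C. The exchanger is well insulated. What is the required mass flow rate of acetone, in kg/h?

ṁ_c = 2360 kg/h

Heat released by hot stream: Q = 1400 × 1.04 × (477 − 377) = 145600 kJ/h
Energy balance on cold side (adiabatic exchanger): Q = ṁ_c·Cp_c·(T_c,out − T_c,in)
ṁ_c = 145600 / [2.15 × (17.8 − -10.9)] = 2359.6 kg/h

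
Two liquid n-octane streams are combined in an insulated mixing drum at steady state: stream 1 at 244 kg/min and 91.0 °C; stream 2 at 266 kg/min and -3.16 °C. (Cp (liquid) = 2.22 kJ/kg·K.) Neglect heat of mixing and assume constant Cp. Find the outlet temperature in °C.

T_out = 41.9 °C

Energy balance with Q = 0: Σ ṁᵢCp,ᵢ(T_out − Tᵢ) = 0
Σ ṁᵢCp,ᵢTᵢ = 244×2.22×91.0 + 266×2.22×-3.16 = 47427
Σ ṁᵢCp,ᵢ = 244×2.22 + 266×2.22 = 1132.2
T_out = 47427 / 1132.2 = 41.889 °C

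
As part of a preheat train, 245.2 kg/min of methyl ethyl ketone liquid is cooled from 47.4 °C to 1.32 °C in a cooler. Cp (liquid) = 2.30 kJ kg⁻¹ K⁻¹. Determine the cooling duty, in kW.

Q_c = 433 kW

Q = ṁ·Cp·ΔT = 245.2 × 2.30 × (1.32 − 47.4) = -25987 kJ/min
Converting: 25987 / 60 s = 433.12 kW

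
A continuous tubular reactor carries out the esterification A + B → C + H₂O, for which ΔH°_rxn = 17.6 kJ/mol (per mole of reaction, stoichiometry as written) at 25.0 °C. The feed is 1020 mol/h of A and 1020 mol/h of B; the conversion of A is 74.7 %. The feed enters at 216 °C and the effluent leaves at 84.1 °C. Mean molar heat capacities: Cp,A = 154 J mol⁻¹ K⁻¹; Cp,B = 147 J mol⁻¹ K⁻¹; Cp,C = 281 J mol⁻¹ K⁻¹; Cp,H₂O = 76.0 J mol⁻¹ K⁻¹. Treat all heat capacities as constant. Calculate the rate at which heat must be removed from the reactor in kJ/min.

Extent of reaction ξ = 0.747 × 1020 = 761.94 mol/h
Reaction term: ξ·ΔH°_rxn = 761.94 × 17.6 = 13410 kJ/h
Sensible, feed 216→25 °C: -58641 kJ/h
Outlet flows (mol/h): A 258.06, B 258.06, C 761.94, H₂O 761.94
Sensible, products 25→84.1 °C: 20667 kJ/h
Q = ΔH = -24564 kJ/h = -6.8234 kW
Heat removed = 409.4 kJ/min

Q_out = 409 kJ/min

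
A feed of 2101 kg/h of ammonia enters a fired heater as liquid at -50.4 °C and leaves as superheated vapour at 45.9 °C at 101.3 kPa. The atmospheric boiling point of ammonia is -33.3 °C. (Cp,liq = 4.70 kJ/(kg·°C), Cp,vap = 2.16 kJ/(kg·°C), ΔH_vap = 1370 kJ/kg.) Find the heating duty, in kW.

liquid -50.4→-33.3 °C: 80.37 kJ/kg
vaporisation at -33.3 °C: 1370 kJ/kg
vapour -33.3→45.9 °C: 171.07 kJ/kg
Δh = 80.37 + 1370 + 171.07 = 1621.4 kJ/kg
Q = ṁ·Δh = 2101 kg/h × 1621.4 kJ/kg = 3.4066e+06 kJ/h
|Q| = 946.29 kW

Q = 946 kW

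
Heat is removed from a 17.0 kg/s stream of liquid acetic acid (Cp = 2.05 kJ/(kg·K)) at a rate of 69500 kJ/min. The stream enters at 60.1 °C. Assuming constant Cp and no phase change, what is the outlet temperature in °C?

Q = 69500 kJ/min = 1158.3 kJ/s
ΔT = Q/(ṁ·Cp) = 1158.3/(17.0×2.05) = 33.238 K
T_out = 60.1 − 33.238 = 26.862 °C

T_out = 26.9 °C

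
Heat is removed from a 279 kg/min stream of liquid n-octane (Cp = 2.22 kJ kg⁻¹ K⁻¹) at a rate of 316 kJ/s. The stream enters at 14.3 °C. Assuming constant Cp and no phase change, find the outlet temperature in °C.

T_out = -16.3 °C

Q = 316 kJ/s = 18960 kJ/min
ΔT = Q/(ṁ·Cp) = 18960/(279×2.22) = 30.611 K
T_out = 14.3 − 30.611 = -16.311 °C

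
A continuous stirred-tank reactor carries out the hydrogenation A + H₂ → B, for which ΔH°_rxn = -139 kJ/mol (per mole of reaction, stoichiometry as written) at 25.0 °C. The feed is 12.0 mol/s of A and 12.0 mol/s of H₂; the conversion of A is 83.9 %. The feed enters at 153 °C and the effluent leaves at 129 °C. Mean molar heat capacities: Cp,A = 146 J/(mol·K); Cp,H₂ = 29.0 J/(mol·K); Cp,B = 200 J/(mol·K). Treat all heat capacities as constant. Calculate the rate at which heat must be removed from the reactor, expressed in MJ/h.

Extent of reaction ξ = 0.839 × 12.0 = 10.068 mol/s
Reaction term: ξ·ΔH°_rxn = 10.068 × -139 = -1399.5 kJ/s
Sensible, feed 153→25 °C: -268.8 kJ/s
Outlet flows (mol/s): A 1.932, H₂ 1.932, B 10.068
Sensible, products 25→129 °C: 244.58 kJ/s
Q = ΔH = -1423.7 kJ/s = -1423.7 kW
Heat removed = 5125.2 MJ/h

Q_out = 5130 MJ/h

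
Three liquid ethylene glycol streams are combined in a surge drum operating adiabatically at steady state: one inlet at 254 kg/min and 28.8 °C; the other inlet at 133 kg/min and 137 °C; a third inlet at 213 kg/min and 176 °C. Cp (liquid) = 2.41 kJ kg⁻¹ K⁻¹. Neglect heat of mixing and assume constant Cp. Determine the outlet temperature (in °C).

Energy balance with Q = 0: Σ ṁᵢCp,ᵢ(T_out − Tᵢ) = 0
Σ ṁᵢCp,ᵢTᵢ = 254×2.41×28.8 + 133×2.41×137 + 213×2.41×176 = 151890
Σ ṁᵢCp,ᵢ = 254×2.41 + 133×2.41 + 213×2.41 = 1446
T_out = 151890 / 1446 = 105.04 °C

T_out = 105 °C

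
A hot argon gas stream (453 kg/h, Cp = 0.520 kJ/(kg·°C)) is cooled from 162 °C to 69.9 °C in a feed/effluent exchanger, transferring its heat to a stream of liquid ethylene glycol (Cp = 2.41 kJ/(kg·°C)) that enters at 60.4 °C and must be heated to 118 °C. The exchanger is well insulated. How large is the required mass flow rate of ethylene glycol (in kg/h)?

Heat released by hot stream: Q = 453 × 0.520 × (162 − 69.9) = 21695 kJ/h
Energy balance on cold side (adiabatic exchanger): Q = ṁ_c·Cp_c·(T_c,out − T_c,in)
ṁ_c = 21695 / [2.41 × (118 − 60.4)] = 156.29 kg/h

ṁ_c = 156 kg/h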